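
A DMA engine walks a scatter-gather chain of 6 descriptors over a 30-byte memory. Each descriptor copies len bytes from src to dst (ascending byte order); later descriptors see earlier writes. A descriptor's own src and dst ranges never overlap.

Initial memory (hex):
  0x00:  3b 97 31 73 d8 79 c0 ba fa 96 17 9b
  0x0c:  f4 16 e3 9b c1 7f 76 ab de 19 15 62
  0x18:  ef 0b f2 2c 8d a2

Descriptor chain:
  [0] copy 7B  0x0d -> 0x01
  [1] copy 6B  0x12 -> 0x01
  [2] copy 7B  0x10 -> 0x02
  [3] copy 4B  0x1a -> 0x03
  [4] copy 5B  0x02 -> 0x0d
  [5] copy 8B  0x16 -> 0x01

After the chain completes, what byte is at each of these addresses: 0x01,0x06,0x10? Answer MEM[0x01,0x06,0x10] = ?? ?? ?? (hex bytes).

MEM[0x01,0x06,0x10] = 15 2c 8d

D0: mem[0x01..0x07] <- [16 e3 9b c1 7f 76 ab]
D1: mem[0x01..0x06] <- [76 ab de 19 15 62]
D2: mem[0x02..0x08] <- [c1 7f 76 ab de 19 15]
D3: mem[0x03..0x06] <- [f2 2c 8d a2]
D4: mem[0x0d..0x11] <- [c1 f2 2c 8d a2]
D5: mem[0x01..0x08] <- [15 62 ef 0b f2 2c 8d a2]
query mem[0x01]=0x15, mem[0x06]=0x2c, mem[0x10]=0x8d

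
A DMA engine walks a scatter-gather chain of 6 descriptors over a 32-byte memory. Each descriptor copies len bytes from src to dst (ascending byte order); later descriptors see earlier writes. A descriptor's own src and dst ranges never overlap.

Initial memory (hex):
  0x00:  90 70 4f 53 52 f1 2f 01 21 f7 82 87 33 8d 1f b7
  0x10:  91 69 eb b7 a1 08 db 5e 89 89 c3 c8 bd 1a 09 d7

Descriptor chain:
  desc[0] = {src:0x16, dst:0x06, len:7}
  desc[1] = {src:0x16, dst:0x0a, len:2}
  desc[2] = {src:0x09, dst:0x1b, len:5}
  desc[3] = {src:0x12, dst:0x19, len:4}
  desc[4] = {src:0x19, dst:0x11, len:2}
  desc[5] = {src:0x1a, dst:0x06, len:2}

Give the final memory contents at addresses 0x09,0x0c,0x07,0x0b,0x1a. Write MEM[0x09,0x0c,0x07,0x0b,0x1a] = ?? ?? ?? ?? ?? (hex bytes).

MEM[0x09,0x0c,0x07,0x0b,0x1a] = 89 bd a1 5e b7

  after D0: wrote 7B at 0x06 = db5e8989c3c8bd
  after D1: wrote 2B at 0x0a = db5e
  after D2: wrote 5B at 0x1b = 89db5ebd8d
  after D3: wrote 4B at 0x19 = ebb7a108
  after D4: wrote 2B at 0x11 = ebb7
  after D5: wrote 2B at 0x06 = b7a1
query mem[0x09]=0x89, mem[0x0c]=0xbd, mem[0x07]=0xa1, mem[0x0b]=0x5e, mem[0x1a]=0xb7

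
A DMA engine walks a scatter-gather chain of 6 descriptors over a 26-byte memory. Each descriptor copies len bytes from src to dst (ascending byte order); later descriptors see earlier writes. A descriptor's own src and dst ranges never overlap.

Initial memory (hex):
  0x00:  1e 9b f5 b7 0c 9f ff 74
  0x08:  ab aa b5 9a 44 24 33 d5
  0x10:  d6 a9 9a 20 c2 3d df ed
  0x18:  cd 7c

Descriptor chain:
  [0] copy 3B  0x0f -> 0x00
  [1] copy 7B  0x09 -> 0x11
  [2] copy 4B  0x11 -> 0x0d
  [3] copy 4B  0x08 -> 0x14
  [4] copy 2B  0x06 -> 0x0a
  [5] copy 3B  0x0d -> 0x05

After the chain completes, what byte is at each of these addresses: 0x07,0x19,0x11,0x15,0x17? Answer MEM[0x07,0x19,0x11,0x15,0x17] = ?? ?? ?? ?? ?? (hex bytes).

#0 dst[0x00+3] := {0xd5,0xd6,0xa9}
#1 dst[0x11+7] := {0xaa,0xb5,0x9a,0x44,0x24,0x33,0xd5}
#2 dst[0x0d+4] := {0xaa,0xb5,0x9a,0x44}
#3 dst[0x14+4] := {0xab,0xaa,0xb5,0x9a}
#4 dst[0x0a+2] := {0xff,0x74}
#5 dst[0x05+3] := {0xaa,0xb5,0x9a}
query mem[0x07]=0x9a, mem[0x19]=0x7c, mem[0x11]=0xaa, mem[0x15]=0xaa, mem[0x17]=0x9a

MEM[0x07,0x19,0x11,0x15,0x17] = 9a 7c aa aa 9a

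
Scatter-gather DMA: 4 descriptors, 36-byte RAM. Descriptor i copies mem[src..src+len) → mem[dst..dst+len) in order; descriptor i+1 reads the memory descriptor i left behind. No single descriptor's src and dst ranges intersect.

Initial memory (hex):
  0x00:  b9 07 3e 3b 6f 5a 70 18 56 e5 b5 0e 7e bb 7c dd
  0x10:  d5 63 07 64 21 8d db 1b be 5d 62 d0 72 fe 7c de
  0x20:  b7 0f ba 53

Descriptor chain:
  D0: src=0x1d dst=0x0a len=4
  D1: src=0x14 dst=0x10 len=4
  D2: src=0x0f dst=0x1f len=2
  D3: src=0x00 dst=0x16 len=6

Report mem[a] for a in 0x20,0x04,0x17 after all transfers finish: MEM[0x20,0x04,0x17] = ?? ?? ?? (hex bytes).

#0 dst[0x0a+4] := {0xfe,0x7c,0xde,0xb7}
#1 dst[0x10+4] := {0x21,0x8d,0xdb,0x1b}
#2 dst[0x1f+2] := {0xdd,0x21}
#3 dst[0x16+6] := {0xb9,0x07,0x3e,0x3b,0x6f,0x5a}
query mem[0x20]=0x21, mem[0x04]=0x6f, mem[0x17]=0x07

MEM[0x20,0x04,0x17] = 21 6f 07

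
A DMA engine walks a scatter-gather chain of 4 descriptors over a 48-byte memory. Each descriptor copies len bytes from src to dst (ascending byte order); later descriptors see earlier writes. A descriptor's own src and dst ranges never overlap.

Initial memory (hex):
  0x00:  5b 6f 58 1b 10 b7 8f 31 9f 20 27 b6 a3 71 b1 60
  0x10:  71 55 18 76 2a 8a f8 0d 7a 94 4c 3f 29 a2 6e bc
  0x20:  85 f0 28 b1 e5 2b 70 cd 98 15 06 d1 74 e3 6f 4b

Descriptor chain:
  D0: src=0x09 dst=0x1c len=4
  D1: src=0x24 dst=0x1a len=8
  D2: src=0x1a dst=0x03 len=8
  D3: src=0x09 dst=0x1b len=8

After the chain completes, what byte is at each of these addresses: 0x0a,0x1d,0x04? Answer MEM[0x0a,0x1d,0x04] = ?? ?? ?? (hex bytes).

MEM[0x0a,0x1d,0x04] = d1 b6 2b

  after D0: wrote 4B at 0x1c = 2027b6a3
  after D1: wrote 8B at 0x1a = e52b70cd981506d1
  after D2: wrote 8B at 0x03 = e52b70cd981506d1
  after D3: wrote 8B at 0x1b = 06d1b6a371b16071
query mem[0x0a]=0xd1, mem[0x1d]=0xb6, mem[0x04]=0x2b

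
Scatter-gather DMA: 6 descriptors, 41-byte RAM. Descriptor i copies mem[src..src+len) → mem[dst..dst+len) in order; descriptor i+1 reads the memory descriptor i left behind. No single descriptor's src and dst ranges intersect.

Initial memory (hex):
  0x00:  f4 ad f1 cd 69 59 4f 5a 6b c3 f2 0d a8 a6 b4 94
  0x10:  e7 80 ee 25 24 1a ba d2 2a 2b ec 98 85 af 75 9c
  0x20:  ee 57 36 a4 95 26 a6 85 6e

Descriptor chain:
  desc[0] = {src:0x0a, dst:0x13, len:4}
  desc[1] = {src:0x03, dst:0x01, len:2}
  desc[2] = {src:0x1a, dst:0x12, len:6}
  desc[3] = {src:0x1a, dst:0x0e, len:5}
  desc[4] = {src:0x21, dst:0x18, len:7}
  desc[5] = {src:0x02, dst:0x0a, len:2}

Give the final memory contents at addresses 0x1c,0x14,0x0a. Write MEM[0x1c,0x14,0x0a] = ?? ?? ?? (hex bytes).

[0] 0x0a->0x13 len=4 : f2 0d a8 a6
[1] 0x03->0x01 len=2 : cd 69
[2] 0x1a->0x12 len=6 : ec 98 85 af 75 9c
[3] 0x1a->0x0e len=5 : ec 98 85 af 75
[4] 0x21->0x18 len=7 : 57 36 a4 95 26 a6 85
[5] 0x02->0x0a len=2 : 69 cd
query mem[0x1c]=0x26, mem[0x14]=0x85, mem[0x0a]=0x69

MEM[0x1c,0x14,0x0a] = 26 85 69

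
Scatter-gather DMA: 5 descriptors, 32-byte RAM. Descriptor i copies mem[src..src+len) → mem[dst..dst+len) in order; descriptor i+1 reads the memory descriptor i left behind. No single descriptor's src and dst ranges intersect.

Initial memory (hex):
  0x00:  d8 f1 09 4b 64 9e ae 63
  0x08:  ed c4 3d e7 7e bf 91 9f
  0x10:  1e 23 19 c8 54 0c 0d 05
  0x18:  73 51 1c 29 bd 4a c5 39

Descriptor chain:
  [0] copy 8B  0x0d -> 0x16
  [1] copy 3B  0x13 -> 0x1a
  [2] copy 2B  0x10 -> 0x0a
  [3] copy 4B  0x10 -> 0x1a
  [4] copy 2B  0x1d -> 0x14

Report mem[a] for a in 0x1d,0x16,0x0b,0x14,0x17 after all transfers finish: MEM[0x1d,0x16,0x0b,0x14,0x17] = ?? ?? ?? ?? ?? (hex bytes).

MEM[0x1d,0x16,0x0b,0x14,0x17] = c8 bf 23 c8 91

[0] 0x0d->0x16 len=8 : bf 91 9f 1e 23 19 c8 54
[1] 0x13->0x1a len=3 : c8 54 0c
[2] 0x10->0x0a len=2 : 1e 23
[3] 0x10->0x1a len=4 : 1e 23 19 c8
[4] 0x1d->0x14 len=2 : c8 c5
query mem[0x1d]=0xc8, mem[0x16]=0xbf, mem[0x0b]=0x23, mem[0x14]=0xc8, mem[0x17]=0x91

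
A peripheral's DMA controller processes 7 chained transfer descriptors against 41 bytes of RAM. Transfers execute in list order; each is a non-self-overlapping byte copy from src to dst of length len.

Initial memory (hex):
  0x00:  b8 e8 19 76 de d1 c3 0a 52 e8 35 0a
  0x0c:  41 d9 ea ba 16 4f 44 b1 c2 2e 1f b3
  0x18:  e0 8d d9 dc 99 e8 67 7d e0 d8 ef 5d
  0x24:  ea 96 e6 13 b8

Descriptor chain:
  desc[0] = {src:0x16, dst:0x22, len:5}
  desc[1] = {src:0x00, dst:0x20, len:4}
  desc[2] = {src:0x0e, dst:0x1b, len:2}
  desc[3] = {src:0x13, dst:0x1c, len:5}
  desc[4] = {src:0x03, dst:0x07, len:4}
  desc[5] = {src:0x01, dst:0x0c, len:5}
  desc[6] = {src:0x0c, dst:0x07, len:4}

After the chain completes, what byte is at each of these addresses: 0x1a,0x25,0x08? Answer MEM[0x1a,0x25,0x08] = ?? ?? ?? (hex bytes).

MEM[0x1a,0x25,0x08] = d9 8d 19

  after D0: wrote 5B at 0x22 = 1fb3e08dd9
  after D1: wrote 4B at 0x20 = b8e81976
  after D2: wrote 2B at 0x1b = eaba
  after D3: wrote 5B at 0x1c = b1c22e1fb3
  after D4: wrote 4B at 0x07 = 76ded1c3
  after D5: wrote 5B at 0x0c = e81976ded1
  after D6: wrote 4B at 0x07 = e81976de
query mem[0x1a]=0xd9, mem[0x25]=0x8d, mem[0x08]=0x19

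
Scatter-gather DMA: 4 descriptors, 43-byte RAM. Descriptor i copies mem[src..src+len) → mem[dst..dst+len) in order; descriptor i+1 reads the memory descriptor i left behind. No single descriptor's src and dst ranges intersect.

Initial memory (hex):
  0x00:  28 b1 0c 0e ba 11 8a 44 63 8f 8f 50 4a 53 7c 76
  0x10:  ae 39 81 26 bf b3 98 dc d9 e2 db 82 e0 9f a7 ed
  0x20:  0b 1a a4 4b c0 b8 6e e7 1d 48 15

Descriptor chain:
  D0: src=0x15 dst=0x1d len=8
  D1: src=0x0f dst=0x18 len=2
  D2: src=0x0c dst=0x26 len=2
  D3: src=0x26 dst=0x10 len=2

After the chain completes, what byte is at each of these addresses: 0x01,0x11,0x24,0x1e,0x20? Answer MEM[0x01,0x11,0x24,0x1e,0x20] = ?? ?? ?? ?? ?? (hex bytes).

#0 dst[0x1d+8] := {0xb3,0x98,0xdc,0xd9,0xe2,0xdb,0x82,0xe0}
#1 dst[0x18+2] := {0x76,0xae}
#2 dst[0x26+2] := {0x4a,0x53}
#3 dst[0x10+2] := {0x4a,0x53}
query mem[0x01]=0xb1, mem[0x11]=0x53, mem[0x24]=0xe0, mem[0x1e]=0x98, mem[0x20]=0xd9

MEM[0x01,0x11,0x24,0x1e,0x20] = b1 53 e0 98 d9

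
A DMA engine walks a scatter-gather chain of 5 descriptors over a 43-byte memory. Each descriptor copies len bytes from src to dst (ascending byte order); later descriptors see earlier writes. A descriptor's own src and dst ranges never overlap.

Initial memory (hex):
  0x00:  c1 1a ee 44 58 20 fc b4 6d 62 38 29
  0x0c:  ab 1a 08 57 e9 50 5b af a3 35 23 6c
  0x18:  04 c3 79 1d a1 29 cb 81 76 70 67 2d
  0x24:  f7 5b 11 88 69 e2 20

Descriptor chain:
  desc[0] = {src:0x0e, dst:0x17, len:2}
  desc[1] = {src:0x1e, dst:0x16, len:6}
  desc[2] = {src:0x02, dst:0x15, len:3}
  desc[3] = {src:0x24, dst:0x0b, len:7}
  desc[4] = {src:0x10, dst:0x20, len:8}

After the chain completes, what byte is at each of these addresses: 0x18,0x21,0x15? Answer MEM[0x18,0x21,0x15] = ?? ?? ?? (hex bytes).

MEM[0x18,0x21,0x15] = 76 20 ee

D0: mem[0x17..0x18] <- [08 57]
D1: mem[0x16..0x1b] <- [cb 81 76 70 67 2d]
D2: mem[0x15..0x17] <- [ee 44 58]
D3: mem[0x0b..0x11] <- [f7 5b 11 88 69 e2 20]
D4: mem[0x20..0x27] <- [e2 20 5b af a3 ee 44 58]
query mem[0x18]=0x76, mem[0x21]=0x20, mem[0x15]=0xee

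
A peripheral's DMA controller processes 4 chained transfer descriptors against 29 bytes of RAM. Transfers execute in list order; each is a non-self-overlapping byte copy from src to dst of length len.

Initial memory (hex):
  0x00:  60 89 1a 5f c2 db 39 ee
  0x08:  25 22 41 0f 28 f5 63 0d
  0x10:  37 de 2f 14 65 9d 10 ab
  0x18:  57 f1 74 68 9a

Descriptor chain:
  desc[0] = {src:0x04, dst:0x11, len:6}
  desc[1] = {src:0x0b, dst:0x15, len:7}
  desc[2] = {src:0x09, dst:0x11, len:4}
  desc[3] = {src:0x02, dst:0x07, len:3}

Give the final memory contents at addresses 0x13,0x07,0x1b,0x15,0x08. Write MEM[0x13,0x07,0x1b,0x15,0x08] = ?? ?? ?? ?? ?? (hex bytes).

MEM[0x13,0x07,0x1b,0x15,0x08] = 0f 1a c2 0f 5f

D0: mem[0x11..0x16] <- [c2 db 39 ee 25 22]
D1: mem[0x15..0x1b] <- [0f 28 f5 63 0d 37 c2]
D2: mem[0x11..0x14] <- [22 41 0f 28]
D3: mem[0x07..0x09] <- [1a 5f c2]
query mem[0x13]=0x0f, mem[0x07]=0x1a, mem[0x1b]=0xc2, mem[0x15]=0x0f, mem[0x08]=0x5f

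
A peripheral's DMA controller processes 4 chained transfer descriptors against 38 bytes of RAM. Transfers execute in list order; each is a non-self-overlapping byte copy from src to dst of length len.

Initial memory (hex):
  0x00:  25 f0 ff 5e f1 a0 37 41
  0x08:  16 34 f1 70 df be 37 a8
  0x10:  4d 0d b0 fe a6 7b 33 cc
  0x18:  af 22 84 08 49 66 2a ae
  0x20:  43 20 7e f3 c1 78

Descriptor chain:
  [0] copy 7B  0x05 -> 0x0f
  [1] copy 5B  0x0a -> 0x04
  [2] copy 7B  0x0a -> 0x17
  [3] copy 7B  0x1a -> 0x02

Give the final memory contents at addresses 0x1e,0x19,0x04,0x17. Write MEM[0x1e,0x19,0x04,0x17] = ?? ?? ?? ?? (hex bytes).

MEM[0x1e,0x19,0x04,0x17] = 2a df a0 f1

#0 dst[0x0f+7] := {0xa0,0x37,0x41,0x16,0x34,0xf1,0x70}
#1 dst[0x04+5] := {0xf1,0x70,0xdf,0xbe,0x37}
#2 dst[0x17+7] := {0xf1,0x70,0xdf,0xbe,0x37,0xa0,0x37}
#3 dst[0x02+7] := {0xbe,0x37,0xa0,0x37,0x2a,0xae,0x43}
query mem[0x1e]=0x2a, mem[0x19]=0xdf, mem[0x04]=0xa0, mem[0x17]=0xf1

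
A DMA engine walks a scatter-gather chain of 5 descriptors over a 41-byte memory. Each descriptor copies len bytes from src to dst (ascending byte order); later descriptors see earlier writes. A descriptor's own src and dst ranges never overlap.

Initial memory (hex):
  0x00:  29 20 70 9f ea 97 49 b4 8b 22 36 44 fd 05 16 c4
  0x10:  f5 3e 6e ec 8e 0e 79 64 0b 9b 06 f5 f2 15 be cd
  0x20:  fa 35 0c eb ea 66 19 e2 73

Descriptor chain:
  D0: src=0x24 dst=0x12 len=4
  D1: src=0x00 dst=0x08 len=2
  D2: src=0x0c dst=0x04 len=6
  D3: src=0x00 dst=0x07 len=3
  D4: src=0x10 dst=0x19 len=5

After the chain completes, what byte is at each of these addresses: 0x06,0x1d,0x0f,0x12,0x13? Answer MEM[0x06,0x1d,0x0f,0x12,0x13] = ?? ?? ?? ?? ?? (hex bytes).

MEM[0x06,0x1d,0x0f,0x12,0x13] = 16 19 c4 ea 66

#0 dst[0x12+4] := {0xea,0x66,0x19,0xe2}
#1 dst[0x08+2] := {0x29,0x20}
#2 dst[0x04+6] := {0xfd,0x05,0x16,0xc4,0xf5,0x3e}
#3 dst[0x07+3] := {0x29,0x20,0x70}
#4 dst[0x19+5] := {0xf5,0x3e,0xea,0x66,0x19}
query mem[0x06]=0x16, mem[0x1d]=0x19, mem[0x0f]=0xc4, mem[0x12]=0xea, mem[0x13]=0x66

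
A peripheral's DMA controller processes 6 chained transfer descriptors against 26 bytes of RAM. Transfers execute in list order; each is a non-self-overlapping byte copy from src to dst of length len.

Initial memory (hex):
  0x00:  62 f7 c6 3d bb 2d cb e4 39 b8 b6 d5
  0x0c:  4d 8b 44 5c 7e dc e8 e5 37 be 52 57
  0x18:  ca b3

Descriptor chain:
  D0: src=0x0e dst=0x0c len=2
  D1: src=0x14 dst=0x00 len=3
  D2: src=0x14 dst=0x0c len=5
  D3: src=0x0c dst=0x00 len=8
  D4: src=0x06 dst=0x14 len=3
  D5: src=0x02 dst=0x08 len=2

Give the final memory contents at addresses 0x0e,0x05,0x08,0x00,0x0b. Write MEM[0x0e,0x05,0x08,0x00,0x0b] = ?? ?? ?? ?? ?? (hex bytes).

MEM[0x0e,0x05,0x08,0x00,0x0b] = 52 dc 52 37 d5

  after D0: wrote 2B at 0x0c = 445c
  after D1: wrote 3B at 0x00 = 37be52
  after D2: wrote 5B at 0x0c = 37be5257ca
  after D3: wrote 8B at 0x00 = 37be5257cadce8e5
  after D4: wrote 3B at 0x14 = e8e539
  after D5: wrote 2B at 0x08 = 5257
query mem[0x0e]=0x52, mem[0x05]=0xdc, mem[0x08]=0x52, mem[0x00]=0x37, mem[0x0b]=0xd5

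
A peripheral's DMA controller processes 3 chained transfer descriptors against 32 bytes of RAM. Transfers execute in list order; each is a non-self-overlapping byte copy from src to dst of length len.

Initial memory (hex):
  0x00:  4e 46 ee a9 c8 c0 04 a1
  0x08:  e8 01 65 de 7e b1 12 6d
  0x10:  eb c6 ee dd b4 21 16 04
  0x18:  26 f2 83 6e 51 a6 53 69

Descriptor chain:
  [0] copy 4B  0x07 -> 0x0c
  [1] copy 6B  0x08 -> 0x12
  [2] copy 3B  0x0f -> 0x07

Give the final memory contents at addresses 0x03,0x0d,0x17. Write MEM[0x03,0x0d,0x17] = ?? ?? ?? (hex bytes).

D0: mem[0x0c..0x0f] <- [a1 e8 01 65]
D1: mem[0x12..0x17] <- [e8 01 65 de a1 e8]
D2: mem[0x07..0x09] <- [65 eb c6]
query mem[0x03]=0xa9, mem[0x0d]=0xe8, mem[0x17]=0xe8

MEM[0x03,0x0d,0x17] = a9 e8 e8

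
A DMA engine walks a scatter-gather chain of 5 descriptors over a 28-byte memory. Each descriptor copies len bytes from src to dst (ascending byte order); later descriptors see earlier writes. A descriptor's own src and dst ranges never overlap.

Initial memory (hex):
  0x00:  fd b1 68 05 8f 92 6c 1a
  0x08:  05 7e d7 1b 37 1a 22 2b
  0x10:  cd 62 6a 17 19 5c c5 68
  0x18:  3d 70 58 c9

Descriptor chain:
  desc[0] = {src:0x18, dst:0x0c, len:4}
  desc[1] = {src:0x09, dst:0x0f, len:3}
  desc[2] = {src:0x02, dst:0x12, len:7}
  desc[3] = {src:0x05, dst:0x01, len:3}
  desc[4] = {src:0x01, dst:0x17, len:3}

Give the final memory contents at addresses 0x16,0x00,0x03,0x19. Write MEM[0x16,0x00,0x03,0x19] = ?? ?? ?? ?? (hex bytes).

MEM[0x16,0x00,0x03,0x19] = 6c fd 1a 1a

D0: mem[0x0c..0x0f] <- [3d 70 58 c9]
D1: mem[0x0f..0x11] <- [7e d7 1b]
D2: mem[0x12..0x18] <- [68 05 8f 92 6c 1a 05]
D3: mem[0x01..0x03] <- [92 6c 1a]
D4: mem[0x17..0x19] <- [92 6c 1a]
query mem[0x16]=0x6c, mem[0x00]=0xfd, mem[0x03]=0x1a, mem[0x19]=0x1a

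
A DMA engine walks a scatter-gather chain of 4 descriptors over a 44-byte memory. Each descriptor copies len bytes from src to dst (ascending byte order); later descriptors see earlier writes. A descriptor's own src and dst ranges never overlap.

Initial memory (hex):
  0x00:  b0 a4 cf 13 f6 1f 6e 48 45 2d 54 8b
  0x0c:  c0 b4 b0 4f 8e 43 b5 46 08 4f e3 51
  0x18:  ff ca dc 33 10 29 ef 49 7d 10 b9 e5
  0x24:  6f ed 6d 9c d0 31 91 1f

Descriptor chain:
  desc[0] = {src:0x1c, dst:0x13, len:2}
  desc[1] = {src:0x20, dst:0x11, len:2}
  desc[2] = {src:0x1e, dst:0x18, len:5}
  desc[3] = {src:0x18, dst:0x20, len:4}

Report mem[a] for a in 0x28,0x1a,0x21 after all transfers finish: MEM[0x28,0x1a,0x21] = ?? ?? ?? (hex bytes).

D0: mem[0x13..0x14] <- [10 29]
D1: mem[0x11..0x12] <- [7d 10]
D2: mem[0x18..0x1c] <- [ef 49 7d 10 b9]
D3: mem[0x20..0x23] <- [ef 49 7d 10]
query mem[0x28]=0xd0, mem[0x1a]=0x7d, mem[0x21]=0x49

MEM[0x28,0x1a,0x21] = d0 7d 49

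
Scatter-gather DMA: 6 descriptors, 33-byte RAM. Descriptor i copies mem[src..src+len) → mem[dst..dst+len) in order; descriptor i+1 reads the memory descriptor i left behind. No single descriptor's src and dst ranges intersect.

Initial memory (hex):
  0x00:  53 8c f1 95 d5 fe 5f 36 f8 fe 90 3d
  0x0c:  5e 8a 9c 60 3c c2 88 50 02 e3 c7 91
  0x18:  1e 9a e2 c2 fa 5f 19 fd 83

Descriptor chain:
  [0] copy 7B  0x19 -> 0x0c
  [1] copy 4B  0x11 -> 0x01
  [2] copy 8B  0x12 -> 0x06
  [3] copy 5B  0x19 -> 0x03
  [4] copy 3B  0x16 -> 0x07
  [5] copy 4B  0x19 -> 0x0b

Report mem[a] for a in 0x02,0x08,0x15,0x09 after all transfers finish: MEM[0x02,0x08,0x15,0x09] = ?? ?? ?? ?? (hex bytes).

MEM[0x02,0x08,0x15,0x09] = fd 91 e3 1e

[0] 0x19->0x0c len=7 : 9a e2 c2 fa 5f 19 fd
[1] 0x11->0x01 len=4 : 19 fd 50 02
[2] 0x12->0x06 len=8 : fd 50 02 e3 c7 91 1e 9a
[3] 0x19->0x03 len=5 : 9a e2 c2 fa 5f
[4] 0x16->0x07 len=3 : c7 91 1e
[5] 0x19->0x0b len=4 : 9a e2 c2 fa
query mem[0x02]=0xfd, mem[0x08]=0x91, mem[0x15]=0xe3, mem[0x09]=0x1e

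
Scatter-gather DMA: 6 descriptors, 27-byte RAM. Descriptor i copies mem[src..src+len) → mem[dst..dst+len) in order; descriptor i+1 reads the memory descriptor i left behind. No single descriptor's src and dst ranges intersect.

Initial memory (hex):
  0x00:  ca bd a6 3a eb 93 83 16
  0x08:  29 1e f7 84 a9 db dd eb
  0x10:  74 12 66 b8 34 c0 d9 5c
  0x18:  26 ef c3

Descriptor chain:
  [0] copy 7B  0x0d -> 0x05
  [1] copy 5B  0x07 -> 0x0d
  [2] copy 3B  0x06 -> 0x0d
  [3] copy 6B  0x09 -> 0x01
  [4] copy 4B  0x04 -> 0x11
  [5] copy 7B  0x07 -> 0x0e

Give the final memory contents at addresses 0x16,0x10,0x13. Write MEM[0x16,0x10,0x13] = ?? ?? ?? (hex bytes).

MEM[0x16,0x10,0x13] = d9 12 a9

[0] 0x0d->0x05 len=7 : db dd eb 74 12 66 b8
[1] 0x07->0x0d len=5 : eb 74 12 66 b8
[2] 0x06->0x0d len=3 : dd eb 74
[3] 0x09->0x01 len=6 : 12 66 b8 a9 dd eb
[4] 0x04->0x11 len=4 : a9 dd eb eb
[5] 0x07->0x0e len=7 : eb 74 12 66 b8 a9 dd
query mem[0x16]=0xd9, mem[0x10]=0x12, mem[0x13]=0xa9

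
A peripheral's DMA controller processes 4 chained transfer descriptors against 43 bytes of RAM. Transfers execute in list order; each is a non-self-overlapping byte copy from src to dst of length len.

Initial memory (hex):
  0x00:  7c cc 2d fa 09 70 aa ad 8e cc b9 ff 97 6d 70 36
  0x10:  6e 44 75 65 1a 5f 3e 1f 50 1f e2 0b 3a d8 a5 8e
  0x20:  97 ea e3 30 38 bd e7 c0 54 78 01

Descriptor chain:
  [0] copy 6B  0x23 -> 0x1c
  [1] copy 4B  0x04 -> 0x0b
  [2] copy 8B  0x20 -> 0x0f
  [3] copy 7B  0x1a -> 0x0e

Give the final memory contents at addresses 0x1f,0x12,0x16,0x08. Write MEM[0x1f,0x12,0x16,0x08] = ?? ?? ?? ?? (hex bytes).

D0: mem[0x1c..0x21] <- [30 38 bd e7 c0 54]
D1: mem[0x0b..0x0e] <- [09 70 aa ad]
D2: mem[0x0f..0x16] <- [c0 54 e3 30 38 bd e7 c0]
D3: mem[0x0e..0x14] <- [e2 0b 30 38 bd e7 c0]
query mem[0x1f]=0xe7, mem[0x12]=0xbd, mem[0x16]=0xc0, mem[0x08]=0x8e

MEM[0x1f,0x12,0x16,0x08] = e7 bd c0 8e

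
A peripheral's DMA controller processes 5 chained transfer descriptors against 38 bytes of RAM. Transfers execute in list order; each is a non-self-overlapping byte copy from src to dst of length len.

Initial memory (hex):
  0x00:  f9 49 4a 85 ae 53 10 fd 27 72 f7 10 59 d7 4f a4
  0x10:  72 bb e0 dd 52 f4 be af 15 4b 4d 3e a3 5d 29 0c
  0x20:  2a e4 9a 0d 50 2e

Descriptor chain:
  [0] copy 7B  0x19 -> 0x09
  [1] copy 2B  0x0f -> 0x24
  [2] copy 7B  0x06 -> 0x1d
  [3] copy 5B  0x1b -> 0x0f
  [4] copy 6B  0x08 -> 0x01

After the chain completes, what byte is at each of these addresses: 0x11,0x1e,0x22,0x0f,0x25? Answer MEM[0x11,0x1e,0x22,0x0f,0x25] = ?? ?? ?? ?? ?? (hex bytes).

MEM[0x11,0x1e,0x22,0x0f,0x25] = 10 fd 3e 3e 72

  after D0: wrote 7B at 0x09 = 4b4d3ea35d290c
  after D1: wrote 2B at 0x24 = 0c72
  after D2: wrote 7B at 0x1d = 10fd274b4d3ea3
  after D3: wrote 5B at 0x0f = 3ea310fd27
  after D4: wrote 6B at 0x01 = 274b4d3ea35d
query mem[0x11]=0x10, mem[0x1e]=0xfd, mem[0x22]=0x3e, mem[0x0f]=0x3e, mem[0x25]=0x72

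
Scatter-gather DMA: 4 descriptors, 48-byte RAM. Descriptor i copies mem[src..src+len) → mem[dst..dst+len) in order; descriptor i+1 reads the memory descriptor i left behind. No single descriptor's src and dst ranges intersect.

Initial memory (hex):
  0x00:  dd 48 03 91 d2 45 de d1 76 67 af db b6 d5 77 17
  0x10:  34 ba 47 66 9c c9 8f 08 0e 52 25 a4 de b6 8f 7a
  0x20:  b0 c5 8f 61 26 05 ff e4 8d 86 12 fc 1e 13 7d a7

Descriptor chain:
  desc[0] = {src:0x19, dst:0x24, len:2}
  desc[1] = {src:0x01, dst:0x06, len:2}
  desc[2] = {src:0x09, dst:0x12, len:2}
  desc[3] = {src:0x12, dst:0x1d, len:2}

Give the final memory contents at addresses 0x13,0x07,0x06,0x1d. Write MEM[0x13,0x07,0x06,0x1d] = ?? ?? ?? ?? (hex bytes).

MEM[0x13,0x07,0x06,0x1d] = af 03 48 67

  after D0: wrote 2B at 0x24 = 5225
  after D1: wrote 2B at 0x06 = 4803
  after D2: wrote 2B at 0x12 = 67af
  after D3: wrote 2B at 0x1d = 67af
query mem[0x13]=0xaf, mem[0x07]=0x03, mem[0x06]=0x48, mem[0x1d]=0x67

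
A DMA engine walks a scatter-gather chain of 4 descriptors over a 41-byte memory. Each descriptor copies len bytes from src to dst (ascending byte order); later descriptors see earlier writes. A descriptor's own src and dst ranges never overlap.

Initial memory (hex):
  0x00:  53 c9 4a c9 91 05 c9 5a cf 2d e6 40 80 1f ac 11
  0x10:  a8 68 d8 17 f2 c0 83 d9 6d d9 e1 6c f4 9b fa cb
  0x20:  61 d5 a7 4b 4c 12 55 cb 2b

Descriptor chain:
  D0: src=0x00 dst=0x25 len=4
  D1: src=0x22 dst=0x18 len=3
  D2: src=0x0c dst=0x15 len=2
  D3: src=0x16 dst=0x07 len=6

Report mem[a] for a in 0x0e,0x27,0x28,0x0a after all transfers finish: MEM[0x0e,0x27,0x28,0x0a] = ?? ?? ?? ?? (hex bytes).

MEM[0x0e,0x27,0x28,0x0a] = ac 4a c9 4b

D0: mem[0x25..0x28] <- [53 c9 4a c9]
D1: mem[0x18..0x1a] <- [a7 4b 4c]
D2: mem[0x15..0x16] <- [80 1f]
D3: mem[0x07..0x0c] <- [1f d9 a7 4b 4c 6c]
query mem[0x0e]=0xac, mem[0x27]=0x4a, mem[0x28]=0xc9, mem[0x0a]=0x4b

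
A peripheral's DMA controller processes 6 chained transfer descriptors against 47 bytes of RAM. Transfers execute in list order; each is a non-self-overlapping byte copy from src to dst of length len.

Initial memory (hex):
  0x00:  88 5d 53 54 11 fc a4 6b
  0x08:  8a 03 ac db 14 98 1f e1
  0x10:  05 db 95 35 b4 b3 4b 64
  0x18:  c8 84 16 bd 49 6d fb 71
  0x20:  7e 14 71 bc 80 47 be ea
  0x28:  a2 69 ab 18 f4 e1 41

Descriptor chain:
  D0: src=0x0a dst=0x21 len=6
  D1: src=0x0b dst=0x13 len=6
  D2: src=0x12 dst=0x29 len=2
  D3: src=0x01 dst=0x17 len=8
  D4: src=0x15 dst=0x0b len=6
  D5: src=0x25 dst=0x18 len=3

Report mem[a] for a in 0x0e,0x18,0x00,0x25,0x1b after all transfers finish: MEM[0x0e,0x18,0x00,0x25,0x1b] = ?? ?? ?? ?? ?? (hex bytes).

#0 dst[0x21+6] := {0xac,0xdb,0x14,0x98,0x1f,0xe1}
#1 dst[0x13+6] := {0xdb,0x14,0x98,0x1f,0xe1,0x05}
#2 dst[0x29+2] := {0x95,0xdb}
#3 dst[0x17+8] := {0x5d,0x53,0x54,0x11,0xfc,0xa4,0x6b,0x8a}
#4 dst[0x0b+6] := {0x98,0x1f,0x5d,0x53,0x54,0x11}
#5 dst[0x18+3] := {0x1f,0xe1,0xea}
query mem[0x0e]=0x53, mem[0x18]=0x1f, mem[0x00]=0x88, mem[0x25]=0x1f, mem[0x1b]=0xfc

MEM[0x0e,0x18,0x00,0x25,0x1b] = 53 1f 88 1f fc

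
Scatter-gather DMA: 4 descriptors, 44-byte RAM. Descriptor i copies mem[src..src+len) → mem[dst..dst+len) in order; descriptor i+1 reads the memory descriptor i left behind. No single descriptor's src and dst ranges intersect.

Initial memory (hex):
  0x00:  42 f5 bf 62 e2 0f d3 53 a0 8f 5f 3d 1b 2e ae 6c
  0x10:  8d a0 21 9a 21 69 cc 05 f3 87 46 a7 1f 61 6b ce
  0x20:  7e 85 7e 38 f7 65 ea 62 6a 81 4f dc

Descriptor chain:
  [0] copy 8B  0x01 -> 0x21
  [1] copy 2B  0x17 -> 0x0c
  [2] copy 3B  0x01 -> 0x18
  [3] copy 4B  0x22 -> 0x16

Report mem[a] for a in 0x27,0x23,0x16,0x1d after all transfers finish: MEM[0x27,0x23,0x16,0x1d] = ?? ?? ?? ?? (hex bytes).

[0] 0x01->0x21 len=8 : f5 bf 62 e2 0f d3 53 a0
[1] 0x17->0x0c len=2 : 05 f3
[2] 0x01->0x18 len=3 : f5 bf 62
[3] 0x22->0x16 len=4 : bf 62 e2 0f
query mem[0x27]=0x53, mem[0x23]=0x62, mem[0x16]=0xbf, mem[0x1d]=0x61

MEM[0x27,0x23,0x16,0x1d] = 53 62 bf 61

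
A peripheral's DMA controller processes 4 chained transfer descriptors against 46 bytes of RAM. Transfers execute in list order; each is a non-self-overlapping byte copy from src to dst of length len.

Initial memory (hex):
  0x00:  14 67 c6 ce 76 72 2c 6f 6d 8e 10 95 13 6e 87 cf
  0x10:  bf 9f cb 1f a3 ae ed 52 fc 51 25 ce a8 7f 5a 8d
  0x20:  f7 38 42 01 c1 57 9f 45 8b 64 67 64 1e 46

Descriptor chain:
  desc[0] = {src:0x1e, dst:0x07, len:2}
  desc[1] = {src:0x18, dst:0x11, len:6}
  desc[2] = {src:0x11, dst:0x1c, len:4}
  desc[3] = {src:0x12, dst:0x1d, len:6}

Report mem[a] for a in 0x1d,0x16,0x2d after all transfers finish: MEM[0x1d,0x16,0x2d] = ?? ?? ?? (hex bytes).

MEM[0x1d,0x16,0x2d] = 51 7f 46

  after D0: wrote 2B at 0x07 = 5a8d
  after D1: wrote 6B at 0x11 = fc5125cea87f
  after D2: wrote 4B at 0x1c = fc5125ce
  after D3: wrote 6B at 0x1d = 5125cea87f52
query mem[0x1d]=0x51, mem[0x16]=0x7f, mem[0x2d]=0x46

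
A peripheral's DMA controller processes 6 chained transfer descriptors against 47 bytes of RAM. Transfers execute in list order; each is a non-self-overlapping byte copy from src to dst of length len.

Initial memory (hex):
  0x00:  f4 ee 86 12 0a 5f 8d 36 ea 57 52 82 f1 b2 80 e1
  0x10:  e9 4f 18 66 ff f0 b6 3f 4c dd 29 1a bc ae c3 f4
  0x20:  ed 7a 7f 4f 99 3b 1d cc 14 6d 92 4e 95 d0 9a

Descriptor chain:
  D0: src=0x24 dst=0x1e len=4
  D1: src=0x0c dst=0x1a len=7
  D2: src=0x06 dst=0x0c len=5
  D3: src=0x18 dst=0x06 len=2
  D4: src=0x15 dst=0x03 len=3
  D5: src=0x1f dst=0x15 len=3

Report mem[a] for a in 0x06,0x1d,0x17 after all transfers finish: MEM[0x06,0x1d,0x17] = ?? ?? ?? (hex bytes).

MEM[0x06,0x1d,0x17] = 4c e1 cc

#0 dst[0x1e+4] := {0x99,0x3b,0x1d,0xcc}
#1 dst[0x1a+7] := {0xf1,0xb2,0x80,0xe1,0xe9,0x4f,0x18}
#2 dst[0x0c+5] := {0x8d,0x36,0xea,0x57,0x52}
#3 dst[0x06+2] := {0x4c,0xdd}
#4 dst[0x03+3] := {0xf0,0xb6,0x3f}
#5 dst[0x15+3] := {0x4f,0x18,0xcc}
query mem[0x06]=0x4c, mem[0x1d]=0xe1, mem[0x17]=0xcc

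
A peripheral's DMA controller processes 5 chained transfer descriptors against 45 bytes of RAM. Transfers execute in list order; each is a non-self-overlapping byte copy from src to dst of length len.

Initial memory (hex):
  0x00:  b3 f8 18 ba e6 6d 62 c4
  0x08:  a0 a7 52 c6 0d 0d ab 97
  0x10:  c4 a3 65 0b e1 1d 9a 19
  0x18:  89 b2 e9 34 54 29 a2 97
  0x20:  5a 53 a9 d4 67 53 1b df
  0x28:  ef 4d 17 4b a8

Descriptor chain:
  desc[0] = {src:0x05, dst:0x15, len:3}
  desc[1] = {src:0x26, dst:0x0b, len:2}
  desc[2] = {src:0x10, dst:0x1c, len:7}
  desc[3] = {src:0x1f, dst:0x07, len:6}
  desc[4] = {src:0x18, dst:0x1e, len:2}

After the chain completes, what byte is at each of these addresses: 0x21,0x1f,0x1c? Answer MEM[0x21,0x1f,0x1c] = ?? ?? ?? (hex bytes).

[0] 0x05->0x15 len=3 : 6d 62 c4
[1] 0x26->0x0b len=2 : 1b df
[2] 0x10->0x1c len=7 : c4 a3 65 0b e1 6d 62
[3] 0x1f->0x07 len=6 : 0b e1 6d 62 d4 67
[4] 0x18->0x1e len=2 : 89 b2
query mem[0x21]=0x6d, mem[0x1f]=0xb2, mem[0x1c]=0xc4

MEM[0x21,0x1f,0x1c] = 6d b2 c4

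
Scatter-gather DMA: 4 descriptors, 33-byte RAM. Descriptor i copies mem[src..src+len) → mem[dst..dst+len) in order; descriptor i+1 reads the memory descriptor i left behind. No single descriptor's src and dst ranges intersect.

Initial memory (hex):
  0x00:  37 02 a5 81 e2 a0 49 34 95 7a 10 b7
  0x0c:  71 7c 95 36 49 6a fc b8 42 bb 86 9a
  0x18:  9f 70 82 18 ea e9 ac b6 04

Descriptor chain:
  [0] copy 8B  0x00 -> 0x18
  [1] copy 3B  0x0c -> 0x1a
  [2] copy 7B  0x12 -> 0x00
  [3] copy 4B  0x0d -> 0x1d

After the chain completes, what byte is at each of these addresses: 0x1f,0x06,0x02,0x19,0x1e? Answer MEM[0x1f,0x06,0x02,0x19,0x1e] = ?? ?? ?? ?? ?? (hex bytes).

[0] 0x00->0x18 len=8 : 37 02 a5 81 e2 a0 49 34
[1] 0x0c->0x1a len=3 : 71 7c 95
[2] 0x12->0x00 len=7 : fc b8 42 bb 86 9a 37
[3] 0x0d->0x1d len=4 : 7c 95 36 49
query mem[0x1f]=0x36, mem[0x06]=0x37, mem[0x02]=0x42, mem[0x19]=0x02, mem[0x1e]=0x95

MEM[0x1f,0x06,0x02,0x19,0x1e] = 36 37 42 02 95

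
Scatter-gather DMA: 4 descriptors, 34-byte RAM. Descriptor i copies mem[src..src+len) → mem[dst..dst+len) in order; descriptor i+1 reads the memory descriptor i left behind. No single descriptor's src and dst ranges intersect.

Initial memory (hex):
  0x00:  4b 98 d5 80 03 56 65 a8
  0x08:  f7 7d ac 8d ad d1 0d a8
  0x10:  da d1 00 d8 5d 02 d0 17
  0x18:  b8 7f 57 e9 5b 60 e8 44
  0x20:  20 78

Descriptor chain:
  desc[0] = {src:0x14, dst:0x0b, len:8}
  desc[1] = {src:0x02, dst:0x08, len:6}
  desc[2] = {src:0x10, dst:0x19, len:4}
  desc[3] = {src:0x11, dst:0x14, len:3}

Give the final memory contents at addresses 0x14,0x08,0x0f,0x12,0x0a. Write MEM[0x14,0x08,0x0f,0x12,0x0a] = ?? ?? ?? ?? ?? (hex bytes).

[0] 0x14->0x0b len=8 : 5d 02 d0 17 b8 7f 57 e9
[1] 0x02->0x08 len=6 : d5 80 03 56 65 a8
[2] 0x10->0x19 len=4 : 7f 57 e9 d8
[3] 0x11->0x14 len=3 : 57 e9 d8
query mem[0x14]=0x57, mem[0x08]=0xd5, mem[0x0f]=0xb8, mem[0x12]=0xe9, mem[0x0a]=0x03

MEM[0x14,0x08,0x0f,0x12,0x0a] = 57 d5 b8 e9 03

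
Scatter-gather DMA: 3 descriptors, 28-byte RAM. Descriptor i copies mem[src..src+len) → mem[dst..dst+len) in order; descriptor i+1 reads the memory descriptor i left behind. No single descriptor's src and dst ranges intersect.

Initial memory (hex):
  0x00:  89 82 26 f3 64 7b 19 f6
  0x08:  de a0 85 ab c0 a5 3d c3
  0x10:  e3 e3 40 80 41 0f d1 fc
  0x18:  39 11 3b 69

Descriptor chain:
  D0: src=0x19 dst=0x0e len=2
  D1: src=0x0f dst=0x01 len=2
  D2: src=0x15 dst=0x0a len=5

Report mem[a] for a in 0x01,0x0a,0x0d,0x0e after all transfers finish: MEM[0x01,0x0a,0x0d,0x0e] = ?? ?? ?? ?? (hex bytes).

MEM[0x01,0x0a,0x0d,0x0e] = 3b 0f 39 11

D0: mem[0x0e..0x0f] <- [11 3b]
D1: mem[0x01..0x02] <- [3b e3]
D2: mem[0x0a..0x0e] <- [0f d1 fc 39 11]
query mem[0x01]=0x3b, mem[0x0a]=0x0f, mem[0x0d]=0x39, mem[0x0e]=0x11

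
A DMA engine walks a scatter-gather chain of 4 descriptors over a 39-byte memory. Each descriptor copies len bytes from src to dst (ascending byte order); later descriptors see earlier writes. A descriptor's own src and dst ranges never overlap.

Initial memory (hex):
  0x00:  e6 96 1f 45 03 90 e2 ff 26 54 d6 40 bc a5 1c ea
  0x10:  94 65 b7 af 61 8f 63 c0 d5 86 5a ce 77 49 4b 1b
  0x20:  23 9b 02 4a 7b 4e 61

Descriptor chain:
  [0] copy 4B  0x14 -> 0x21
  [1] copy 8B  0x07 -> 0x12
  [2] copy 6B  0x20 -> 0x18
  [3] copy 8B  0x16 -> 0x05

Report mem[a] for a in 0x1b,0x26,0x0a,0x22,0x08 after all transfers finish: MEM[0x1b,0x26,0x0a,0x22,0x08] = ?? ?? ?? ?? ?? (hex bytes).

D0: mem[0x21..0x24] <- [61 8f 63 c0]
D1: mem[0x12..0x19] <- [ff 26 54 d6 40 bc a5 1c]
D2: mem[0x18..0x1d] <- [23 61 8f 63 c0 4e]
D3: mem[0x05..0x0c] <- [40 bc 23 61 8f 63 c0 4e]
query mem[0x1b]=0x63, mem[0x26]=0x61, mem[0x0a]=0x63, mem[0x22]=0x8f, mem[0x08]=0x61

MEM[0x1b,0x26,0x0a,0x22,0x08] = 63 61 63 8f 61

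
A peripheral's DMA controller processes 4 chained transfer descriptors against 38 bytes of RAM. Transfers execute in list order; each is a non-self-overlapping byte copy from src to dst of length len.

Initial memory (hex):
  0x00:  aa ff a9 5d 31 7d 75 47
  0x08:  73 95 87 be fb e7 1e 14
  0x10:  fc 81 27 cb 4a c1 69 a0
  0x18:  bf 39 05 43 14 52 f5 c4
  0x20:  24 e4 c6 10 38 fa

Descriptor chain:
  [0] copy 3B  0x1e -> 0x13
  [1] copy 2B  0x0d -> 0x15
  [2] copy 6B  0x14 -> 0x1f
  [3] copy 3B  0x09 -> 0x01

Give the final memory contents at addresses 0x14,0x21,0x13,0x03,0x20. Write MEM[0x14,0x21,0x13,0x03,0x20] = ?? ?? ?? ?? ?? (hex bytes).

MEM[0x14,0x21,0x13,0x03,0x20] = c4 1e f5 be e7

D0: mem[0x13..0x15] <- [f5 c4 24]
D1: mem[0x15..0x16] <- [e7 1e]
D2: mem[0x1f..0x24] <- [c4 e7 1e a0 bf 39]
D3: mem[0x01..0x03] <- [95 87 be]
query mem[0x14]=0xc4, mem[0x21]=0x1e, mem[0x13]=0xf5, mem[0x03]=0xbe, mem[0x20]=0xe7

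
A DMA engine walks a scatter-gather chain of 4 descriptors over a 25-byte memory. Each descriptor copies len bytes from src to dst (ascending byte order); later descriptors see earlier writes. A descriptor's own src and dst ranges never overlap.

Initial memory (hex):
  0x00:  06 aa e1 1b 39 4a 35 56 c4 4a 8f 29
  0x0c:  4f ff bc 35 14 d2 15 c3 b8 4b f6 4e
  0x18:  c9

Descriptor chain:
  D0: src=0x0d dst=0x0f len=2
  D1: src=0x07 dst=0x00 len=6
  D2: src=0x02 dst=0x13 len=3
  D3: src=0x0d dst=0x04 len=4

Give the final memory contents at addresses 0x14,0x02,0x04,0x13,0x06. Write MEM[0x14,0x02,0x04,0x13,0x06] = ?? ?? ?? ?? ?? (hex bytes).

#0 dst[0x0f+2] := {0xff,0xbc}
#1 dst[0x00+6] := {0x56,0xc4,0x4a,0x8f,0x29,0x4f}
#2 dst[0x13+3] := {0x4a,0x8f,0x29}
#3 dst[0x04+4] := {0xff,0xbc,0xff,0xbc}
query mem[0x14]=0x8f, mem[0x02]=0x4a, mem[0x04]=0xff, mem[0x13]=0x4a, mem[0x06]=0xff

MEM[0x14,0x02,0x04,0x13,0x06] = 8f 4a ff 4a ff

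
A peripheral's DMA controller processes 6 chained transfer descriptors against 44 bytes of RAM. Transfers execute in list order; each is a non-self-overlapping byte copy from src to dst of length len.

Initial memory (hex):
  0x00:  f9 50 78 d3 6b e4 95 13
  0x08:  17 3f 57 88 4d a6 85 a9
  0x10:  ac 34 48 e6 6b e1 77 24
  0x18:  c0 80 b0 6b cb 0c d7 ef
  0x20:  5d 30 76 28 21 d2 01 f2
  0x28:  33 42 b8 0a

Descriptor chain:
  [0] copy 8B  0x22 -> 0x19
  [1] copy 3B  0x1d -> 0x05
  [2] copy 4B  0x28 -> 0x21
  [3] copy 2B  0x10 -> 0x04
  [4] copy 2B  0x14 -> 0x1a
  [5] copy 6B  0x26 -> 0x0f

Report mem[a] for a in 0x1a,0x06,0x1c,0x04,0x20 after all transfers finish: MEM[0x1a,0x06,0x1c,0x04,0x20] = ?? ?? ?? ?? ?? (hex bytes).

MEM[0x1a,0x06,0x1c,0x04,0x20] = 6b f2 d2 ac 42

#0 dst[0x19+8] := {0x76,0x28,0x21,0xd2,0x01,0xf2,0x33,0x42}
#1 dst[0x05+3] := {0x01,0xf2,0x33}
#2 dst[0x21+4] := {0x33,0x42,0xb8,0x0a}
#3 dst[0x04+2] := {0xac,0x34}
#4 dst[0x1a+2] := {0x6b,0xe1}
#5 dst[0x0f+6] := {0x01,0xf2,0x33,0x42,0xb8,0x0a}
query mem[0x1a]=0x6b, mem[0x06]=0xf2, mem[0x1c]=0xd2, mem[0x04]=0xac, mem[0x20]=0x42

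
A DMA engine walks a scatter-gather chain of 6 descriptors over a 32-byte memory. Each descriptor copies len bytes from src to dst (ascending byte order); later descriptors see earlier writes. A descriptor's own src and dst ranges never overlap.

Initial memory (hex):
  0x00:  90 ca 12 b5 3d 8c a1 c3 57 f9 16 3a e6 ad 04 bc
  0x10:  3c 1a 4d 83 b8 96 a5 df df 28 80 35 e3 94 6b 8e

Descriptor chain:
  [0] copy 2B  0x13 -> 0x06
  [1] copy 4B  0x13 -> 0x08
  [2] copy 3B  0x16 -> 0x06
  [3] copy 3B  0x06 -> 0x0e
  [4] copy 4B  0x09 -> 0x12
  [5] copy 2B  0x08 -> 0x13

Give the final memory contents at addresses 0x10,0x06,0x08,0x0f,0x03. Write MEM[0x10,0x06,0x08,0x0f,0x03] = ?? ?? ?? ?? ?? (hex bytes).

[0] 0x13->0x06 len=2 : 83 b8
[1] 0x13->0x08 len=4 : 83 b8 96 a5
[2] 0x16->0x06 len=3 : a5 df df
[3] 0x06->0x0e len=3 : a5 df df
[4] 0x09->0x12 len=4 : b8 96 a5 e6
[5] 0x08->0x13 len=2 : df b8
query mem[0x10]=0xdf, mem[0x06]=0xa5, mem[0x08]=0xdf, mem[0x0f]=0xdf, mem[0x03]=0xb5

MEM[0x10,0x06,0x08,0x0f,0x03] = df a5 df df b5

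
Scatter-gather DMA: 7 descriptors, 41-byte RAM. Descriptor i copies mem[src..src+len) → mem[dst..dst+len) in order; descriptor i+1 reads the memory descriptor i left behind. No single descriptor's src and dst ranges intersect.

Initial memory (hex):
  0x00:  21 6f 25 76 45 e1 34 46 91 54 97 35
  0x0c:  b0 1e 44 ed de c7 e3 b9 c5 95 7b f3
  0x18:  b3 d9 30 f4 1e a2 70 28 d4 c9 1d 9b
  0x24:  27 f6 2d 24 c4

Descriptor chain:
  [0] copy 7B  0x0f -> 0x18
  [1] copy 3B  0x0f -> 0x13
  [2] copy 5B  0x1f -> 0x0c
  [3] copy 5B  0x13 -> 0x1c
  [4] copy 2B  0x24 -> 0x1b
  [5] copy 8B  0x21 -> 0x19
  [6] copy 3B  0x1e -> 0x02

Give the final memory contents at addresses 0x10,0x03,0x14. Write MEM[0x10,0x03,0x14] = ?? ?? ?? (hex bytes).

#0 dst[0x18+7] := {0xed,0xde,0xc7,0xe3,0xb9,0xc5,0x95}
#1 dst[0x13+3] := {0xed,0xde,0xc7}
#2 dst[0x0c+5] := {0x28,0xd4,0xc9,0x1d,0x9b}
#3 dst[0x1c+5] := {0xed,0xde,0xc7,0x7b,0xf3}
#4 dst[0x1b+2] := {0x27,0xf6}
#5 dst[0x19+8] := {0xc9,0x1d,0x9b,0x27,0xf6,0x2d,0x24,0xc4}
#6 dst[0x02+3] := {0x2d,0x24,0xc4}
query mem[0x10]=0x9b, mem[0x03]=0x24, mem[0x14]=0xde

MEM[0x10,0x03,0x14] = 9b 24 de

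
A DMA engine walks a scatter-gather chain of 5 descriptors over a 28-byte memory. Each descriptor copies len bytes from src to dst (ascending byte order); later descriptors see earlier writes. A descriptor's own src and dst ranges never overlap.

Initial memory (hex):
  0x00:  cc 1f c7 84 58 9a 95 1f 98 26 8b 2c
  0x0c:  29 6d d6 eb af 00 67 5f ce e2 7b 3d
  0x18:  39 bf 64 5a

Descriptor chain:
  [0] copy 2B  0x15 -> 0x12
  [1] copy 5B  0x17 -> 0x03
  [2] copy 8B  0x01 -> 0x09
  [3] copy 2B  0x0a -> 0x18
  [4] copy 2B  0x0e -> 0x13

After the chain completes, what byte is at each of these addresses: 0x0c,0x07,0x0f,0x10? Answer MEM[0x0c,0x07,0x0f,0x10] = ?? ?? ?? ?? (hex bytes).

MEM[0x0c,0x07,0x0f,0x10] = 39 5a 5a 98

  after D0: wrote 2B at 0x12 = e27b
  after D1: wrote 5B at 0x03 = 3d39bf645a
  after D2: wrote 8B at 0x09 = 1fc73d39bf645a98
  after D3: wrote 2B at 0x18 = c73d
  after D4: wrote 2B at 0x13 = 645a
query mem[0x0c]=0x39, mem[0x07]=0x5a, mem[0x0f]=0x5a, mem[0x10]=0x98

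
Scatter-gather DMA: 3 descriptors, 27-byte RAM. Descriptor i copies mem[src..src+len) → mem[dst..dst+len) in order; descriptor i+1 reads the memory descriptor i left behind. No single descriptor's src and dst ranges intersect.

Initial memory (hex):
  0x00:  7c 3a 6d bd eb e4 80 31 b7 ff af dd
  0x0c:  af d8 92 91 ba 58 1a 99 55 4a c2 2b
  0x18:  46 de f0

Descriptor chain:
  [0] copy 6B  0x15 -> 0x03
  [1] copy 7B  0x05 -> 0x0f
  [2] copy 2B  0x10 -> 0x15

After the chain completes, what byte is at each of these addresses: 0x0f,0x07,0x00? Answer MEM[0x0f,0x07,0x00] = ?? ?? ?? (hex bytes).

  after D0: wrote 6B at 0x03 = 4ac22b46def0
  after D1: wrote 7B at 0x0f = 2b46def0ffafdd
  after D2: wrote 2B at 0x15 = 46de
query mem[0x0f]=0x2b, mem[0x07]=0xde, mem[0x00]=0x7c

MEM[0x0f,0x07,0x00] = 2b de 7c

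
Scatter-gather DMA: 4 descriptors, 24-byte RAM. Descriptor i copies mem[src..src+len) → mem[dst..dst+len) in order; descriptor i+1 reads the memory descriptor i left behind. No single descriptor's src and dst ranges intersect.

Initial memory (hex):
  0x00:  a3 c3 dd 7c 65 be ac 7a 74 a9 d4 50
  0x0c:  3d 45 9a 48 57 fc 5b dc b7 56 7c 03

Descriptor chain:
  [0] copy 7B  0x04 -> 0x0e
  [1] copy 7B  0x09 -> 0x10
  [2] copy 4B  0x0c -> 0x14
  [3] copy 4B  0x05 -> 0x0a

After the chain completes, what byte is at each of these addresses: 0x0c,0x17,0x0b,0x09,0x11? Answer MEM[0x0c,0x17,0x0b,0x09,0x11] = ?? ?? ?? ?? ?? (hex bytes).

MEM[0x0c,0x17,0x0b,0x09,0x11] = 7a be ac a9 d4

#0 dst[0x0e+7] := {0x65,0xbe,0xac,0x7a,0x74,0xa9,0xd4}
#1 dst[0x10+7] := {0xa9,0xd4,0x50,0x3d,0x45,0x65,0xbe}
#2 dst[0x14+4] := {0x3d,0x45,0x65,0xbe}
#3 dst[0x0a+4] := {0xbe,0xac,0x7a,0x74}
query mem[0x0c]=0x7a, mem[0x17]=0xbe, mem[0x0b]=0xac, mem[0x09]=0xa9, mem[0x11]=0xd4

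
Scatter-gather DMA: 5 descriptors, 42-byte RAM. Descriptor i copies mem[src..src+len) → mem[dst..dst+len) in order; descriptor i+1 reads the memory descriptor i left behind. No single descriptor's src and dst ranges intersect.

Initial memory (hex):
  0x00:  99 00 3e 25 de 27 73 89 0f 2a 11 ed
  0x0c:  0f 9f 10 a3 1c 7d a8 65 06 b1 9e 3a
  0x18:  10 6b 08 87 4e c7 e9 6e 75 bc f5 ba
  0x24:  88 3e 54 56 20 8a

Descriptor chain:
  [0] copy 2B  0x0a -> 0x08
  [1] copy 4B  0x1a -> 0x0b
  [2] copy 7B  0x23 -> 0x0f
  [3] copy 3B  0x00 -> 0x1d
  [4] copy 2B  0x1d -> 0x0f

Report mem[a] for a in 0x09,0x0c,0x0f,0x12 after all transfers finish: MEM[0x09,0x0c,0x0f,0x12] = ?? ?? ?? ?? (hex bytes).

#0 dst[0x08+2] := {0x11,0xed}
#1 dst[0x0b+4] := {0x08,0x87,0x4e,0xc7}
#2 dst[0x0f+7] := {0xba,0x88,0x3e,0x54,0x56,0x20,0x8a}
#3 dst[0x1d+3] := {0x99,0x00,0x3e}
#4 dst[0x0f+2] := {0x99,0x00}
query mem[0x09]=0xed, mem[0x0c]=0x87, mem[0x0f]=0x99, mem[0x12]=0x54

MEM[0x09,0x0c,0x0f,0x12] = ed 87 99 54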